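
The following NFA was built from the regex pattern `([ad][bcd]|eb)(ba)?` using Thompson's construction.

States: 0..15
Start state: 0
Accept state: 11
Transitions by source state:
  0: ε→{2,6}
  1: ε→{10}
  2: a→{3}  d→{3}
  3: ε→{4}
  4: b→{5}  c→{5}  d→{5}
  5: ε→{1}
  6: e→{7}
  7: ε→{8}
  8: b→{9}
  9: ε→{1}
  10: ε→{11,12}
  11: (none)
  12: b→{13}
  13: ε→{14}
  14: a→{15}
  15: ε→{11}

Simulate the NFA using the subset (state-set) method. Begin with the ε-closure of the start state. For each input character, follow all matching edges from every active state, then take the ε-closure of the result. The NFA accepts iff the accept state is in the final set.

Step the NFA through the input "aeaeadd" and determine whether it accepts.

start: ε-closure({0}) = {0,2,6}
'a' @ 1: {3,4}
'e' @ 2: {}  — dead — no transitions
rest 'aeadd' ignored (set empty)
final: {}; accept 11 not in set

Answer: REJECT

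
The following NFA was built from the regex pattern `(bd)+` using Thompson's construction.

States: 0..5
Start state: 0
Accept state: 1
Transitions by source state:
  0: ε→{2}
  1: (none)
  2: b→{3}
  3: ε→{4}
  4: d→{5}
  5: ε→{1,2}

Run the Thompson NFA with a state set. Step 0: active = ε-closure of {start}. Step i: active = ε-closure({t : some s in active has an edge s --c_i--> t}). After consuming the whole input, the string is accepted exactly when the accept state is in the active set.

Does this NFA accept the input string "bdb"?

Answer: REJECT

Derivation:
S₀ = ε-closure({0}) = {0,2}
'b' @ 1: {3,4}
'd' @ 2: {1,2,5}  (accept∈set)
'b' @ 3: {3,4}
end set {3,4} — state 1 not in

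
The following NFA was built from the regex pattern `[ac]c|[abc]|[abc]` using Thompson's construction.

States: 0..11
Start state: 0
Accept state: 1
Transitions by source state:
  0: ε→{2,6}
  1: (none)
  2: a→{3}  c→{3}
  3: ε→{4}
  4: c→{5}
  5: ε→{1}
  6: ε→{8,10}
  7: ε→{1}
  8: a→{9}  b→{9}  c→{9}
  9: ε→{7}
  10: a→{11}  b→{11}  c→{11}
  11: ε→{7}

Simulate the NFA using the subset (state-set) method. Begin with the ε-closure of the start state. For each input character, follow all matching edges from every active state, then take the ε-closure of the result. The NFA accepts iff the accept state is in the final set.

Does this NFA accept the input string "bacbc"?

S₀ = ε-closure({0}) = {0,2,6,8,10}
'b' @ 1: {1,7,9,11}  (accept∈set)
'a' @ 2: {}  — state set empty
rest 'cbc' ignored (set empty)
final: {}; accept 1 not in set

Answer: REJECT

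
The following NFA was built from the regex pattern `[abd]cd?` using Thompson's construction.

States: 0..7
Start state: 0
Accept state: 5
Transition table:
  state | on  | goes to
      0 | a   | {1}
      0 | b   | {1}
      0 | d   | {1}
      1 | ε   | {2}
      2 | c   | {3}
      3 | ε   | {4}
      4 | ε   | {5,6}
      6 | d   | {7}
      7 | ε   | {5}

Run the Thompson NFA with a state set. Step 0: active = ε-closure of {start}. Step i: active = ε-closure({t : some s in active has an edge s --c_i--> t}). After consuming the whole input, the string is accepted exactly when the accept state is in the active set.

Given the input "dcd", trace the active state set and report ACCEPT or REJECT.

Answer: ACCEPT

Derivation:
S₀ = ε-closure({0}) = {0}
'd' @ 1: {1,2}
'c' @ 2: {3,4,5,6}  (accept∈set)
'd' @ 3: {5,7}  (accept∈set)
end set {5,7} — state 5 in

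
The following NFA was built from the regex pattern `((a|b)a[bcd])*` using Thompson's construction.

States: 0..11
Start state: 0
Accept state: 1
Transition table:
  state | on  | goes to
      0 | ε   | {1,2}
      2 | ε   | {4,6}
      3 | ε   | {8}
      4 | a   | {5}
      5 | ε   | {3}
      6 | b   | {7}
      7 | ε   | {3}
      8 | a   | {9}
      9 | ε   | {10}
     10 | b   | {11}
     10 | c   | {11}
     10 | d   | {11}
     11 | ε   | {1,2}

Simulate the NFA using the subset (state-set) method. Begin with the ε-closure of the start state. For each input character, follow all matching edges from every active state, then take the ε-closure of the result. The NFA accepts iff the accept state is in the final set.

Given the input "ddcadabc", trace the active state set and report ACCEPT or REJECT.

Answer: REJECT

Trace:
initial (ε-close {0}): {0,1,2,4,6}
'd' @ 1: {}  — no active states
rest 'dcadabc' ignored (set empty)
final: {}; accept 1 not in set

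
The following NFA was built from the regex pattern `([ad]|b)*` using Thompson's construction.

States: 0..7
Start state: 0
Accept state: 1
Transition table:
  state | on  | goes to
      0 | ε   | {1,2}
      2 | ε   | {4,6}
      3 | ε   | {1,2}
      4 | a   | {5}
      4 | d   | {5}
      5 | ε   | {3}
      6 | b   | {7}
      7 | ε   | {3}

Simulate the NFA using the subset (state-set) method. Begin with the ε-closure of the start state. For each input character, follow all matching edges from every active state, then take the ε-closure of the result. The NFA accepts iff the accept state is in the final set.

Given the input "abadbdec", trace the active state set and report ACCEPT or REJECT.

Answer: REJECT

Trace:
S₀ = ε-closure({0}) = {0,1,2,4,6}
'a' @ 1: {1,2,3,4,5,6}  (accept∈set)
'b' @ 2: {1,2,3,4,6,7}  (accept∈set)
'a' @ 3: {1,2,3,4,5,6}  (accept∈set)
'd' @ 4: {1,2,3,4,5,6}  (accept∈set)
'b' @ 5: {1,2,3,4,6,7}  (accept∈set)
'd' @ 6: {1,2,3,4,5,6}  (accept∈set)
'e' @ 7: {}  — dead — no transitions
rest 'c' ignored (set empty)
after full input: {}  (accept=1 not in)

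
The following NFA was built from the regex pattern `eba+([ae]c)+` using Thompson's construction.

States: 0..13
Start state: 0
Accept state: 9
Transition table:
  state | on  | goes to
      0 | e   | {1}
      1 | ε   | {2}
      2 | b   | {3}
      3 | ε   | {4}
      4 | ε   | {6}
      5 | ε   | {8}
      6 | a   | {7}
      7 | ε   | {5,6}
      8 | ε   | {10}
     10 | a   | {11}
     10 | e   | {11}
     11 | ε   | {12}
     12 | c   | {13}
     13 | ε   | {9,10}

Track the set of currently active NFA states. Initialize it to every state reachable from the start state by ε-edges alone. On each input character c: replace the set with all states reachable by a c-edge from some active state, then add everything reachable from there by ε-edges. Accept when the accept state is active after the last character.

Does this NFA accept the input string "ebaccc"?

initial (ε-close {0}): {0}
'e' @ 1: {1,2}
'b' @ 2: {3,4,6}
'a' @ 3: {5,6,7,8,10}
'c' @ 4: {}  — dead — no transitions
rest 'cc' ignored (set empty)
final: {}; accept 9 not in set

Answer: REJECT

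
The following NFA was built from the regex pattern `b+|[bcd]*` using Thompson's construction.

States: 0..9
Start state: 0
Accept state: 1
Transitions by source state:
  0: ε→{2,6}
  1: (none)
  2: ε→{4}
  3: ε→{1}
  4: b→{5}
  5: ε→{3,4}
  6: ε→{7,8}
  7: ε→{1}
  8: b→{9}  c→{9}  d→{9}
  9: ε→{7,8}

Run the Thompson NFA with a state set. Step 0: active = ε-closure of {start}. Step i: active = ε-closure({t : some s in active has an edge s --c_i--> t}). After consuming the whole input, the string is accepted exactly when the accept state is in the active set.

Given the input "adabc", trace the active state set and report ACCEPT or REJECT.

Answer: REJECT

Steps:
initial (ε-close {0}): {0,1,2,4,6,7,8}
'a' @ 1: {}  — state set empty
rest 'dabc' ignored (set empty)
final: {}; accept 1 not in set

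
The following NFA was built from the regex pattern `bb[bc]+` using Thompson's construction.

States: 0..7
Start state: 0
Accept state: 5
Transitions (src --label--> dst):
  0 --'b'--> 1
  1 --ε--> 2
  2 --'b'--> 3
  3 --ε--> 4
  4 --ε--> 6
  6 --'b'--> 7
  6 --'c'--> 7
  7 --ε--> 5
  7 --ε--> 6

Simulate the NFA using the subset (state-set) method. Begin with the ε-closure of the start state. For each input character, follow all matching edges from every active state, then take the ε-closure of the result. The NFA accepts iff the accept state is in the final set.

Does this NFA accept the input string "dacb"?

Answer: REJECT

Steps:
start: ε-closure({0}) = {0}
'd' @ 1: {}  — no active states
rest 'acb' ignored (set empty)
end set {} — state 5 not in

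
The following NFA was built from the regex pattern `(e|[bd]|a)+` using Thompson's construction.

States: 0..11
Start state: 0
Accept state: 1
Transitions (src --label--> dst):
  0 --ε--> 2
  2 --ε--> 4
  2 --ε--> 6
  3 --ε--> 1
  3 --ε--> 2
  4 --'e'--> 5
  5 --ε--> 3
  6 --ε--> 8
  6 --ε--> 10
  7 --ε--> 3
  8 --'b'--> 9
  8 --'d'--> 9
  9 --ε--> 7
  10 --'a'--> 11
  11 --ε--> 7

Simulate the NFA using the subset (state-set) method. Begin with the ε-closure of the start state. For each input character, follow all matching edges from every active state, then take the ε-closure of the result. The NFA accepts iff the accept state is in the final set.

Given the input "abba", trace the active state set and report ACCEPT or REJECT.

initial (ε-close {0}): {0,2,4,6,8,10}
'a' @ 1: {1,2,3,4,6,7,8,10,11}  [accepting]
'b' @ 2: {1,2,3,4,6,7,8,9,10}  [accepting]
'b' @ 3: {1,2,3,4,6,7,8,9,10}  [accepting]
'a' @ 4: {1,2,3,4,6,7,8,10,11}  [accepting]
end set {1,2,3,4,6,7,8,10,11} — state 1 in

Answer: ACCEPT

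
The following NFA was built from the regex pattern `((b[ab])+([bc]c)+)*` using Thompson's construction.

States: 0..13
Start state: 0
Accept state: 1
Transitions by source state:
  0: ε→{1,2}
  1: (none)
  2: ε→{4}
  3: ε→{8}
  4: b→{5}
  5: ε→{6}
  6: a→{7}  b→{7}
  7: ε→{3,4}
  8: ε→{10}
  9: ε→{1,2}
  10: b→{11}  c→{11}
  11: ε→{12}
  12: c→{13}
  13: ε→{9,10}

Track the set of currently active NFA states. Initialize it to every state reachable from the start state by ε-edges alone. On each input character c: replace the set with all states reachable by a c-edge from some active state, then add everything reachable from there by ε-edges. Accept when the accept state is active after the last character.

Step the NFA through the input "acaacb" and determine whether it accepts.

Answer: REJECT

Trace:
initial (ε-close {0}): {0,1,2,4}
'a' @ 1: {}  — state set empty
rest 'caacb' ignored (set empty)
after full input: {}  (accept=1 not in)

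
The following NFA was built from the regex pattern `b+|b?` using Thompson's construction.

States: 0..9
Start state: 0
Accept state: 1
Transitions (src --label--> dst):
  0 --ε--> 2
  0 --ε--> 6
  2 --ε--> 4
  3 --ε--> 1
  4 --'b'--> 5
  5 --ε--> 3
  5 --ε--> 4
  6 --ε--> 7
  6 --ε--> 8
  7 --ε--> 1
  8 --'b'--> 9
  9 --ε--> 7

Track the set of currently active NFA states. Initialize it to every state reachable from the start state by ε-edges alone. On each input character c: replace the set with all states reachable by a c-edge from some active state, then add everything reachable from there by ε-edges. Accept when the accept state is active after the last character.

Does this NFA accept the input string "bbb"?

start: ε-closure({0}) = {0,1,2,4,6,7,8}
'b' @ 1: {1,3,4,5,7,9}  (accept∈set)
'b' @ 2: {1,3,4,5}  (accept∈set)
'b' @ 3: {1,3,4,5}  (accept∈set)
end set {1,3,4,5} — state 1 in

Answer: ACCEPT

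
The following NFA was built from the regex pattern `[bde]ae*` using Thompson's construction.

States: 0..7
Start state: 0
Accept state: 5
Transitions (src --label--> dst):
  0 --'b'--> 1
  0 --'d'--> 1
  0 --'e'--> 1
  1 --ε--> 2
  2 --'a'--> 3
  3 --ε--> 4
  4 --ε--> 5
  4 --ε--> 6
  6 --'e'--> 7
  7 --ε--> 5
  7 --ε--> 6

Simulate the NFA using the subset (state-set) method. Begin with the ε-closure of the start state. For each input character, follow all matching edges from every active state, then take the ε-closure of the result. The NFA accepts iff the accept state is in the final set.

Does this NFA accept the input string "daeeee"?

Answer: ACCEPT

Steps:
start: ε-closure({0}) = {0}
'd' @ 1: {1,2}
'a' @ 2: {3,4,5,6}  ✓accept
'e' @ 3: {5,6,7}  ✓accept
'e' @ 4: {5,6,7}  ✓accept
'e' @ 5: {5,6,7}  ✓accept
'e' @ 6: {5,6,7}  ✓accept
after full input: {5,6,7}  (accept=5 in)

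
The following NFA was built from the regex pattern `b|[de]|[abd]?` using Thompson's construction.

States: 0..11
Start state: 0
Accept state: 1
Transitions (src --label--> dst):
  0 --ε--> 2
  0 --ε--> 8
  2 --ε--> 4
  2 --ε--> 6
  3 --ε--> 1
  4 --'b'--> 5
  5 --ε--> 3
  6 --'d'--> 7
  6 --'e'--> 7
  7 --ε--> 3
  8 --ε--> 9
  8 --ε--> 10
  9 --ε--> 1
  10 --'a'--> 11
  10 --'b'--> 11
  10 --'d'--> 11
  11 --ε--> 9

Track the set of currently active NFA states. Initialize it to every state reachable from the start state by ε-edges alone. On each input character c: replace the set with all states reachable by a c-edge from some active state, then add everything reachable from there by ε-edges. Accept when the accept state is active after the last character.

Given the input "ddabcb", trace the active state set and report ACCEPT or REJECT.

Answer: REJECT

Derivation:
start: ε-closure({0}) = {0,1,2,4,6,8,9,10}
'd' @ 1: {1,3,7,9,11}  [accepting]
'd' @ 2: {}  — state set empty
rest 'abcb' ignored (set empty)
after full input: {}  (accept=1 not in)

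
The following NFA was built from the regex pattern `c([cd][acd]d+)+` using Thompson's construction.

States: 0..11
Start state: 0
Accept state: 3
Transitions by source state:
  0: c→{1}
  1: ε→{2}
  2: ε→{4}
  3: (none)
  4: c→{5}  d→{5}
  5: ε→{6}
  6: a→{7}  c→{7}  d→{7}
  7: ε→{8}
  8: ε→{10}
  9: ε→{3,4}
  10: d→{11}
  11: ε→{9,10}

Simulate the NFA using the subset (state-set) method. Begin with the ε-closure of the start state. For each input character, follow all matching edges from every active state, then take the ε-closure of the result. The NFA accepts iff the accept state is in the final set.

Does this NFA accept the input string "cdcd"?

Answer: ACCEPT

Derivation:
start: ε-closure({0}) = {0}
'c' @ 1: {1,2,4}
'd' @ 2: {5,6}
'c' @ 3: {7,8,10}
'd' @ 4: {3,4,9,10,11}  [accepting]
end set {3,4,9,10,11} — state 3 in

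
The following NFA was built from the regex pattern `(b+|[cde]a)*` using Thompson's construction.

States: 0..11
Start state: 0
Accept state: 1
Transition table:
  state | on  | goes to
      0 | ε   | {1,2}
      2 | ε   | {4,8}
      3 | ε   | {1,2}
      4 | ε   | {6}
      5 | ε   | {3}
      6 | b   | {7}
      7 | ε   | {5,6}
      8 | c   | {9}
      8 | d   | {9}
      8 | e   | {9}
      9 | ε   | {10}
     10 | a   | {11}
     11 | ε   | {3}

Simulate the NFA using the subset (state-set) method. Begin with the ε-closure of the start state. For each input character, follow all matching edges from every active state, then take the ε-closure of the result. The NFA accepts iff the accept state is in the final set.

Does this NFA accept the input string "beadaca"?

initial (ε-close {0}): {0,1,2,4,6,8}
'b' @ 1: {1,2,3,4,5,6,7,8}  (accept∈set)
'e' @ 2: {9,10}
'a' @ 3: {1,2,3,4,6,8,11}  (accept∈set)
'd' @ 4: {9,10}
'a' @ 5: {1,2,3,4,6,8,11}  (accept∈set)
'c' @ 6: {9,10}
'a' @ 7: {1,2,3,4,6,8,11}  (accept∈set)
final: {1,2,3,4,6,8,11}; accept 1 in set

Answer: ACCEPT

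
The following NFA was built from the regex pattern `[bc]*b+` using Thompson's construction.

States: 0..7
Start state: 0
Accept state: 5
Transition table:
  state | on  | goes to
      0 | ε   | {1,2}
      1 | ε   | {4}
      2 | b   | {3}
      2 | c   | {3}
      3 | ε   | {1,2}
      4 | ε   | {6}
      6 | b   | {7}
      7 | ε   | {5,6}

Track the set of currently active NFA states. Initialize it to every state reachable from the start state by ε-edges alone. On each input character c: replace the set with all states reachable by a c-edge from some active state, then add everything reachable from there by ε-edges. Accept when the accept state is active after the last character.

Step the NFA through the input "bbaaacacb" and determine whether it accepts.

initial (ε-close {0}): {0,1,2,4,6}
'b' @ 1: {1,2,3,4,5,6,7}  (accept∈set)
'b' @ 2: {1,2,3,4,5,6,7}  (accept∈set)
'a' @ 3: {}  — dead — no transitions
rest 'aacacb' ignored (set empty)
final: {}; accept 5 not in set

Answer: REJECT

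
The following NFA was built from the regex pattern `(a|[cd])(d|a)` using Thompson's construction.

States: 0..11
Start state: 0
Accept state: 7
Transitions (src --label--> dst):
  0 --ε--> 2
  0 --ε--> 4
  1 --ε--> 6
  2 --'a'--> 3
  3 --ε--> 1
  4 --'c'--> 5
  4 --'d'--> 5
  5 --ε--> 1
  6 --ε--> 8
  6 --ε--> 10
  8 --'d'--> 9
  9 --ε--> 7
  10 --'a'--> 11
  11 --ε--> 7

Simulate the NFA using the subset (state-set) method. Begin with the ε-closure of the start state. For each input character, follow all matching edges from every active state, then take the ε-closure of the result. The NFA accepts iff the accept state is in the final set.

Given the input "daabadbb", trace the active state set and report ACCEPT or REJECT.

Answer: REJECT

Steps:
initial (ε-close {0}): {0,2,4}
'd' @ 1: {1,5,6,8,10}
'a' @ 2: {7,11}  [accepting]
'a' @ 3: {}  — state set empty
rest 'badbb' ignored (set empty)
end set {} — state 7 not in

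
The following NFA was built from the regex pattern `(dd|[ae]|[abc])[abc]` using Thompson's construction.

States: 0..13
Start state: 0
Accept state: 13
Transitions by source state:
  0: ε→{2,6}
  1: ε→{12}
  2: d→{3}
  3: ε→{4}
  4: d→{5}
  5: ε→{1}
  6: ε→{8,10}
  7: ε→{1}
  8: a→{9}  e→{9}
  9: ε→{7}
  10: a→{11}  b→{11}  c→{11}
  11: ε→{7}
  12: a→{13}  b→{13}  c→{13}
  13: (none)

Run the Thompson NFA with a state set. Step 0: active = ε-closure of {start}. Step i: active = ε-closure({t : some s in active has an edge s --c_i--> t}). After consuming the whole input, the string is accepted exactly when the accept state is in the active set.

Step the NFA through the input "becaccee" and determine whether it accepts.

initial (ε-close {0}): {0,2,6,8,10}
'b' @ 1: {1,7,11,12}
'e' @ 2: {}  — state set empty
rest 'caccee' ignored (set empty)
final: {}; accept 13 not in set

Answer: REJECT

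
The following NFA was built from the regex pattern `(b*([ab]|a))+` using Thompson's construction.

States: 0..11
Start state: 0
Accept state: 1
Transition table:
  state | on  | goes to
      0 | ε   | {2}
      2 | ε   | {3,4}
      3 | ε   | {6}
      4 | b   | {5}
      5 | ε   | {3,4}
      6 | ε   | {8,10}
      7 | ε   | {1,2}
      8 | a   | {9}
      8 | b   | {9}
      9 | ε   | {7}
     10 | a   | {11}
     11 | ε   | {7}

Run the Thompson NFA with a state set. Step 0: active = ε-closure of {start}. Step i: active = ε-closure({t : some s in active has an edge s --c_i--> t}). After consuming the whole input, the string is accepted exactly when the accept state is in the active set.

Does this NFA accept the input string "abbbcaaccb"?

Answer: REJECT

Trace:
initial (ε-close {0}): {0,2,3,4,6,8,10}
'a' @ 1: {1,2,3,4,6,7,8,9,10,11}  [accepting]
'b' @ 2: {1,2,3,4,5,6,7,8,9,10}  [accepting]
'b' @ 3: {1,2,3,4,5,6,7,8,9,10}  [accepting]
'b' @ 4: {1,2,3,4,5,6,7,8,9,10}  [accepting]
'c' @ 5: {}  — no active states
rest 'aaccb' ignored (set empty)
after full input: {}  (accept=1 not in)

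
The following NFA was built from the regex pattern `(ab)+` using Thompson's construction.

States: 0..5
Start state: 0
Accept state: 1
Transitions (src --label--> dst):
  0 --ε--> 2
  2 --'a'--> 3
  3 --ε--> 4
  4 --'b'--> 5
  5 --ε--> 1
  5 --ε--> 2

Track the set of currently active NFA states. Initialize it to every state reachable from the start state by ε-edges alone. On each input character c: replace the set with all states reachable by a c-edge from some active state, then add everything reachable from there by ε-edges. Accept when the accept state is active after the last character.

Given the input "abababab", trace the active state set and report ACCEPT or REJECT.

Answer: ACCEPT

Trace:
start: ε-closure({0}) = {0,2}
'a' @ 1: {3,4}
'b' @ 2: {1,2,5}  (accept∈set)
'a' @ 3: {3,4}
'b' @ 4: {1,2,5}  (accept∈set)
'a' @ 5: {3,4}
'b' @ 6: {1,2,5}  (accept∈set)
'a' @ 7: {3,4}
'b' @ 8: {1,2,5}  (accept∈set)
final: {1,2,5}; accept 1 in set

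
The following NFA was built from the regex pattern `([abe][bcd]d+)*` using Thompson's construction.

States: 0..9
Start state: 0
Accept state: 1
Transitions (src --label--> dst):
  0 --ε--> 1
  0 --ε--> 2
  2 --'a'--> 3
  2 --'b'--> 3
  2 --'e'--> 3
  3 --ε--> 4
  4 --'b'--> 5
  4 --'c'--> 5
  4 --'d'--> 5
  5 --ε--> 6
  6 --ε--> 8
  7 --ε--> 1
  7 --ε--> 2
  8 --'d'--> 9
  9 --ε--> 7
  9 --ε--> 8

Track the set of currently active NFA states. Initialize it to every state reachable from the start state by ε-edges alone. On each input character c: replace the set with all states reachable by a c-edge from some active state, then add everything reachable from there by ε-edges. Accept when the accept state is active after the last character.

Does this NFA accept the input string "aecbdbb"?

S₀ = ε-closure({0}) = {0,1,2}
'a' @ 1: {3,4}
'e' @ 2: {}  — state set empty
rest 'cbdbb' ignored (set empty)
end set {} — state 1 not in

Answer: REJECT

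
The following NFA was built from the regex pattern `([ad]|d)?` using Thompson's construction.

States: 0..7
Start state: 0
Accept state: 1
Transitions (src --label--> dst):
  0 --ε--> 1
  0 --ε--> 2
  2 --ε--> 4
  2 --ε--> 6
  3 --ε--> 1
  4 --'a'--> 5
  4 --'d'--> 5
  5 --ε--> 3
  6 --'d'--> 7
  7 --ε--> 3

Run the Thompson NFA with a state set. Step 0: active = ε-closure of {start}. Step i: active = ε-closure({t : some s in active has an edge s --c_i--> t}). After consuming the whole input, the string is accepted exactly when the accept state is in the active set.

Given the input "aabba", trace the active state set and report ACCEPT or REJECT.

initial (ε-close {0}): {0,1,2,4,6}
'a' @ 1: {1,3,5}  (accept∈set)
'a' @ 2: {}  — dead — no transitions
rest 'bba' ignored (set empty)
final: {}; accept 1 not in set

Answer: REJECT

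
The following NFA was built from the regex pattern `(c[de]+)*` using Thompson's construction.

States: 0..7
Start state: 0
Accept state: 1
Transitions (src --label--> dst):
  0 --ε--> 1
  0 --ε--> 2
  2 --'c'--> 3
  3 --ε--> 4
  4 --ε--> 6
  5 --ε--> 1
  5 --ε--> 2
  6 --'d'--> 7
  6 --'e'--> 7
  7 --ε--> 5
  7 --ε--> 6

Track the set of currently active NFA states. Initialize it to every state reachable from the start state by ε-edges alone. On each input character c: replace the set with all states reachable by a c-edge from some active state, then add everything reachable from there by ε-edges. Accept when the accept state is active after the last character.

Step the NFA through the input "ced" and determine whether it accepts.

Answer: ACCEPT

Derivation:
start: ε-closure({0}) = {0,1,2}
'c' @ 1: {3,4,6}
'e' @ 2: {1,2,5,6,7}  [accepting]
'd' @ 3: {1,2,5,6,7}  [accepting]
after full input: {1,2,5,6,7}  (accept=1 in)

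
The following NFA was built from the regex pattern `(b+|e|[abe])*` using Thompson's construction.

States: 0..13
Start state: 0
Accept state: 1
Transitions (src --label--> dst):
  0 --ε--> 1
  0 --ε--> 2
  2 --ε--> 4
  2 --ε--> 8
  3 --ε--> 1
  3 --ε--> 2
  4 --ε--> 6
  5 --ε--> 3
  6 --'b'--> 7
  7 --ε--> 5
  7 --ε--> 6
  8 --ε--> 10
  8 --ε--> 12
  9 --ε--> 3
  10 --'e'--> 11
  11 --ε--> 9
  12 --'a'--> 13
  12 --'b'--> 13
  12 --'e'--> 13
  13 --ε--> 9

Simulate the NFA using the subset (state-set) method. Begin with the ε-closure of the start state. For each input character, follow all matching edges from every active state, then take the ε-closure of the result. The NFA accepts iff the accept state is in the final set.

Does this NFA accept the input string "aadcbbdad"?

start: ε-closure({0}) = {0,1,2,4,6,8,10,12}
'a' @ 1: {1,2,3,4,6,8,9,10,12,13}  (accept∈set)
'a' @ 2: {1,2,3,4,6,8,9,10,12,13}  (accept∈set)
'd' @ 3: {}  — state set empty
rest 'cbbdad' ignored (set empty)
after full input: {}  (accept=1 not in)

Answer: REJECT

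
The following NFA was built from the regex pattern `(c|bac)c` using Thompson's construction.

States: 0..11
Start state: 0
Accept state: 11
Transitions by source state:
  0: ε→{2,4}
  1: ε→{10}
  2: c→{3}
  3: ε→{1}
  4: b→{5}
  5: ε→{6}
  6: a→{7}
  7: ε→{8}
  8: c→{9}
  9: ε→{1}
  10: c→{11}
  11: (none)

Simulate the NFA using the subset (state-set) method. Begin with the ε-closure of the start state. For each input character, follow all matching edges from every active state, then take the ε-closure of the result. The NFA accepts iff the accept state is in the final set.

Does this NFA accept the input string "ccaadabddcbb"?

start: ε-closure({0}) = {0,2,4}
'c' @ 1: {1,3,10}
'c' @ 2: {11}  ✓accept
'a' @ 3: {}  — no active states
rest 'adabddcbb' ignored (set empty)
final: {}; accept 11 not in set

Answer: REJECT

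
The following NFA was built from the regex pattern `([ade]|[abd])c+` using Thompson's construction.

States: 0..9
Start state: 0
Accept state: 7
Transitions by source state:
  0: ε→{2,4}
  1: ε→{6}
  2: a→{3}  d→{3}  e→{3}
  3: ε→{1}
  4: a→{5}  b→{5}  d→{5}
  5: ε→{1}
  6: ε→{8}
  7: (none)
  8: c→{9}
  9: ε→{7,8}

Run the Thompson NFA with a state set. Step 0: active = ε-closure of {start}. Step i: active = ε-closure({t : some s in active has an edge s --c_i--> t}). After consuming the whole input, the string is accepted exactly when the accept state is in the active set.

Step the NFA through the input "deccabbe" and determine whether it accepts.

initial (ε-close {0}): {0,2,4}
'd' @ 1: {1,3,5,6,8}
'e' @ 2: {}  — no active states
rest 'ccabbe' ignored (set empty)
after full input: {}  (accept=7 not in)

Answer: REJECT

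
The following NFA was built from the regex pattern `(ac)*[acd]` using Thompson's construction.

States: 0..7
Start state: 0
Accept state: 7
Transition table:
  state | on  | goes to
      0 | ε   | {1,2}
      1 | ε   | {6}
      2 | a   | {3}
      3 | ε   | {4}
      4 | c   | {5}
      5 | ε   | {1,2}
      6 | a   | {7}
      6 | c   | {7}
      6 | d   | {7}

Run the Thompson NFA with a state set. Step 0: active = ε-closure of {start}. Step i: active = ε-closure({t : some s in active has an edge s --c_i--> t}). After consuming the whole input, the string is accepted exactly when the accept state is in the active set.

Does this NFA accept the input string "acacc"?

Answer: ACCEPT

Derivation:
start: ε-closure({0}) = {0,1,2,6}
'a' @ 1: {3,4,7}  (accept∈set)
'c' @ 2: {1,2,5,6}
'a' @ 3: {3,4,7}  (accept∈set)
'c' @ 4: {1,2,5,6}
'c' @ 5: {7}  (accept∈set)
after full input: {7}  (accept=7 in)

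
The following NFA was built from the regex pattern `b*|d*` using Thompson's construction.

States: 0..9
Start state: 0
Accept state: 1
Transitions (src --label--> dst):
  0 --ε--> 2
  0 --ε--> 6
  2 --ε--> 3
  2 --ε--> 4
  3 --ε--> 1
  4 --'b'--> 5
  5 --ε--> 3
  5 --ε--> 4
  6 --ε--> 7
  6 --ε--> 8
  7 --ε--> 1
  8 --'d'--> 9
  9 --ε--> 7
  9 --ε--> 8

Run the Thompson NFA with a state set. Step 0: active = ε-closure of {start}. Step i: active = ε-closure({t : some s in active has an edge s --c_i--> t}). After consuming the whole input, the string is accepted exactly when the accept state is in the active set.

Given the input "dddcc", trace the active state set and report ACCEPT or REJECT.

Answer: REJECT

Trace:
start: ε-closure({0}) = {0,1,2,3,4,6,7,8}
'd' @ 1: {1,7,8,9}  (accept∈set)
'd' @ 2: {1,7,8,9}  (accept∈set)
'd' @ 3: {1,7,8,9}  (accept∈set)
'c' @ 4: {}  — no active states
rest 'c' ignored (set empty)
final: {}; accept 1 not in set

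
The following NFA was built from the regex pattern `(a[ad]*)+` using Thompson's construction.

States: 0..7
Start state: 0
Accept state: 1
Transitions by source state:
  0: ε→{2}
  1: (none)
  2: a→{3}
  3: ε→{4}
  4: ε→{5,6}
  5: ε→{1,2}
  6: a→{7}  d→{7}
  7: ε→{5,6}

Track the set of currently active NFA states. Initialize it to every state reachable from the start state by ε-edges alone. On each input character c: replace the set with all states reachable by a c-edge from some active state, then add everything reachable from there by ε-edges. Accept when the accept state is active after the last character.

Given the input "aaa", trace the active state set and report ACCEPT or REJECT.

S₀ = ε-closure({0}) = {0,2}
'a' @ 1: {1,2,3,4,5,6}  [accepting]
'a' @ 2: {1,2,3,4,5,6,7}  [accepting]
'a' @ 3: {1,2,3,4,5,6,7}  [accepting]
end set {1,2,3,4,5,6,7} — state 1 in

Answer: ACCEPT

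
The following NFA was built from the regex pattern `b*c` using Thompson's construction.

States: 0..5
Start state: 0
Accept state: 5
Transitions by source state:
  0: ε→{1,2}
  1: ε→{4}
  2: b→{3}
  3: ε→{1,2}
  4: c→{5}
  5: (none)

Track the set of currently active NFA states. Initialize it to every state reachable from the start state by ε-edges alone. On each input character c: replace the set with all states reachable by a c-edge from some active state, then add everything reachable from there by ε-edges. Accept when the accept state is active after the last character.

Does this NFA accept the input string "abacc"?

Answer: REJECT

Trace:
start: ε-closure({0}) = {0,1,2,4}
'a' @ 1: {}  — no active states
rest 'bacc' ignored (set empty)
end set {} — state 5 not in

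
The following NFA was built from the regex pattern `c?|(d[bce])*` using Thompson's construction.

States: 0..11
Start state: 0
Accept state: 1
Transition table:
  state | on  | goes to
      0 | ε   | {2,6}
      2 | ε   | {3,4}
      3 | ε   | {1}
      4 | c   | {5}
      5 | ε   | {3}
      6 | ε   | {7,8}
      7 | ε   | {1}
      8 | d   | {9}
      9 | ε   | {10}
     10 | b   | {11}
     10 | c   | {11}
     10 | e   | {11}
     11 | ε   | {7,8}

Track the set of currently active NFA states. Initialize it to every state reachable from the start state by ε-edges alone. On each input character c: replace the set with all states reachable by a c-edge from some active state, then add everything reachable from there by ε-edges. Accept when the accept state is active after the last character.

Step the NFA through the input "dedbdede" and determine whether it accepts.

S₀ = ε-closure({0}) = {0,1,2,3,4,6,7,8}
'd' @ 1: {9,10}
'e' @ 2: {1,7,8,11}  [accepting]
'd' @ 3: {9,10}
'b' @ 4: {1,7,8,11}  [accepting]
'd' @ 5: {9,10}
'e' @ 6: {1,7,8,11}  [accepting]
'd' @ 7: {9,10}
'e' @ 8: {1,7,8,11}  [accepting]
end set {1,7,8,11} — state 1 in

Answer: ACCEPT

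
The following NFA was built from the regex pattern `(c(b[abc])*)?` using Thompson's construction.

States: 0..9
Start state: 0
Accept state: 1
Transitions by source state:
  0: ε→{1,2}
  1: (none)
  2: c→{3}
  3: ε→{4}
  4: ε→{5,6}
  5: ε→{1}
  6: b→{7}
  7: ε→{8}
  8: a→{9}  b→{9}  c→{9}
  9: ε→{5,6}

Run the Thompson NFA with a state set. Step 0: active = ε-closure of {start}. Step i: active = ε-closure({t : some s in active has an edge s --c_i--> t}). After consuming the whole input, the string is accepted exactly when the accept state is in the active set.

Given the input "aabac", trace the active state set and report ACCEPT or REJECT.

Answer: REJECT

Steps:
initial (ε-close {0}): {0,1,2}
'a' @ 1: {}  — dead — no transitions
rest 'abac' ignored (set empty)
after full input: {}  (accept=1 not in)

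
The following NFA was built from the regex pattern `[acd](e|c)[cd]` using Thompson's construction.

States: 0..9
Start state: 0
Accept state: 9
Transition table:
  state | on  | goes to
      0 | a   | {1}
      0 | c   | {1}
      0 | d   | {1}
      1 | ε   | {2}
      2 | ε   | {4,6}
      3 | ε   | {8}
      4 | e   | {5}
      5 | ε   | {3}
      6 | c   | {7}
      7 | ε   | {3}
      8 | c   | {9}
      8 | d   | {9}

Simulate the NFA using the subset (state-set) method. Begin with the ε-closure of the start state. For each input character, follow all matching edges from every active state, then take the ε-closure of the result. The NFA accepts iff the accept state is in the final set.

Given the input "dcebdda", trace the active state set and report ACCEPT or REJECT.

Answer: REJECT

Derivation:
start: ε-closure({0}) = {0}
'd' @ 1: {1,2,4,6}
'c' @ 2: {3,7,8}
'e' @ 3: {}  — dead — no transitions
rest 'bdda' ignored (set empty)
final: {}; accept 9 not in set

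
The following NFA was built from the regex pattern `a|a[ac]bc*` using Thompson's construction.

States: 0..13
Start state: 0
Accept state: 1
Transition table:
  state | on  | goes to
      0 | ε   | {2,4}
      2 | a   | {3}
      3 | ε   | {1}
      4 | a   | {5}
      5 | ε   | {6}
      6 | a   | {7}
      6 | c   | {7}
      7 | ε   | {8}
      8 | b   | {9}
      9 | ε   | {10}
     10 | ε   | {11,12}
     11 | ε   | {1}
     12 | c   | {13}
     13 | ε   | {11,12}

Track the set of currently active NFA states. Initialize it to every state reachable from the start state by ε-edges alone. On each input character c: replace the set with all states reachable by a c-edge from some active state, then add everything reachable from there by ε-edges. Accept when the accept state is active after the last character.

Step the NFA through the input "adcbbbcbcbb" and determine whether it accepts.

Answer: REJECT

Derivation:
start: ε-closure({0}) = {0,2,4}
'a' @ 1: {1,3,5,6}  [accepting]
'd' @ 2: {}  — no active states
rest 'cbbbcbcbb' ignored (set empty)
after full input: {}  (accept=1 not in)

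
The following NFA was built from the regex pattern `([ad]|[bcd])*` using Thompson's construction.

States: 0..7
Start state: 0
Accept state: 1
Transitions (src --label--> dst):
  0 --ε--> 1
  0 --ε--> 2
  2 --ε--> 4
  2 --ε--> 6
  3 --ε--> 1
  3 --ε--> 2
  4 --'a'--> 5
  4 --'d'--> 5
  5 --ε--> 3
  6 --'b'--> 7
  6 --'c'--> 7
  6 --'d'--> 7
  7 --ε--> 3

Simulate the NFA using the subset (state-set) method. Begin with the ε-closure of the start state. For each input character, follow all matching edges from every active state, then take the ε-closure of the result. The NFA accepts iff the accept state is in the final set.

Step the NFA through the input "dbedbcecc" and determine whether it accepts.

Answer: REJECT

Trace:
S₀ = ε-closure({0}) = {0,1,2,4,6}
'd' @ 1: {1,2,3,4,5,6,7}  (accept∈set)
'b' @ 2: {1,2,3,4,6,7}  (accept∈set)
'e' @ 3: {}  — dead — no transitions
rest 'dbcecc' ignored (set empty)
end set {} — state 1 not in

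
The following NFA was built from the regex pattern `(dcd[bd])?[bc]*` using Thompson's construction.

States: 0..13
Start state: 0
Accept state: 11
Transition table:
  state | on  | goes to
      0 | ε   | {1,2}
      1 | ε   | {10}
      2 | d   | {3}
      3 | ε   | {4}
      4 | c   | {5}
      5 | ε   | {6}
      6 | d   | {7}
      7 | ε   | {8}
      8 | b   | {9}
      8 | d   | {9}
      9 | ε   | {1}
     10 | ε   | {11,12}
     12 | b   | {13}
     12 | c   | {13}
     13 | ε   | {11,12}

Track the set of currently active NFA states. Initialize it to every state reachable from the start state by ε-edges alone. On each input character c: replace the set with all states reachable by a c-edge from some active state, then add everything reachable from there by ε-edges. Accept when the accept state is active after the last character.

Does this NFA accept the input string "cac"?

Answer: REJECT

Trace:
S₀ = ε-closure({0}) = {0,1,2,10,11,12}
'c' @ 1: {11,12,13}  [accepting]
'a' @ 2: {}  — no active states
rest 'c' ignored (set empty)
end set {} — state 11 not in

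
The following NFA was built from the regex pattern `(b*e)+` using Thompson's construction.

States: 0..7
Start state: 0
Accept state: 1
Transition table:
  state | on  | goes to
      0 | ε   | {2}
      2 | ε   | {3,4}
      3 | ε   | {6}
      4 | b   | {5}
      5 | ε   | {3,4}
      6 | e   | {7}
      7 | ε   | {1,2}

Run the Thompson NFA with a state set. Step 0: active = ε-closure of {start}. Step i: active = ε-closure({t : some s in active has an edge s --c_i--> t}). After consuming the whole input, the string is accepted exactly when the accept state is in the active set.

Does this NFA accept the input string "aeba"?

Answer: REJECT

Derivation:
start: ε-closure({0}) = {0,2,3,4,6}
'a' @ 1: {}  — state set empty
rest 'eba' ignored (set empty)
after full input: {}  (accept=1 not in)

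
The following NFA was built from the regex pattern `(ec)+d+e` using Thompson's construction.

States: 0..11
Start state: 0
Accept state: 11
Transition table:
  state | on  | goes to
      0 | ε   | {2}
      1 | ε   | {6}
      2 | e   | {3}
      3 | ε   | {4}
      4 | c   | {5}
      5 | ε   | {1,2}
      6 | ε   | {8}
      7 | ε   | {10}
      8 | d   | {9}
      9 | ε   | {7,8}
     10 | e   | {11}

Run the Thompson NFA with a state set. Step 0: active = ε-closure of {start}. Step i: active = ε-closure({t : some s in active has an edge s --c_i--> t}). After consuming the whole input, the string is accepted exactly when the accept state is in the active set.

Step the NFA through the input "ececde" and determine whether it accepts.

start: ε-closure({0}) = {0,2}
'e' @ 1: {3,4}
'c' @ 2: {1,2,5,6,8}
'e' @ 3: {3,4}
'c' @ 4: {1,2,5,6,8}
'd' @ 5: {7,8,9,10}
'e' @ 6: {11}  ✓accept
end set {11} — state 11 in

Answer: ACCEPT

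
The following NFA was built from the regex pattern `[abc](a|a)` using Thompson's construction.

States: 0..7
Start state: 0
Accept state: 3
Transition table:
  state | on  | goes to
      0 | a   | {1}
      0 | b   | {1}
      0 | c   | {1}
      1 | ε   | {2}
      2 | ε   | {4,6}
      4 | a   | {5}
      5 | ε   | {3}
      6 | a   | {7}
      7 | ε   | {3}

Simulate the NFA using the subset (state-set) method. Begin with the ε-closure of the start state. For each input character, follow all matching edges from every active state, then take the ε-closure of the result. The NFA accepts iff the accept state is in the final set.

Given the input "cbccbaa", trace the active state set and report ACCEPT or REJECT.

Answer: REJECT

Steps:
initial (ε-close {0}): {0}
'c' @ 1: {1,2,4,6}
'b' @ 2: {}  — no active states
rest 'ccbaa' ignored (set empty)
after full input: {}  (accept=3 not in)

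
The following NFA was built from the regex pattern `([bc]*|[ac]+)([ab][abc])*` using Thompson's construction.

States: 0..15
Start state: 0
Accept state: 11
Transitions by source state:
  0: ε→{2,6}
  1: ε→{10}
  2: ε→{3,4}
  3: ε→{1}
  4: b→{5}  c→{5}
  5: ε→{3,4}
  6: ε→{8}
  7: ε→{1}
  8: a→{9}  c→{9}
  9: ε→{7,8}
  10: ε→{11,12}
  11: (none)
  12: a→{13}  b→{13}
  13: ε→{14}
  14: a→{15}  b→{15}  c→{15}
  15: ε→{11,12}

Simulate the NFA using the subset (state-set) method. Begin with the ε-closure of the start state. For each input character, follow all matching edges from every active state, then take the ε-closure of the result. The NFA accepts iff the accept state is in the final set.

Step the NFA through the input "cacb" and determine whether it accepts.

Answer: REJECT

Steps:
S₀ = ε-closure({0}) = {0,1,2,3,4,6,8,10,11,12}
'c' @ 1: {1,3,4,5,7,8,9,10,11,12}  [accepting]
'a' @ 2: {1,7,8,9,10,11,12,13,14}  [accepting]
'c' @ 3: {1,7,8,9,10,11,12,15}  [accepting]
'b' @ 4: {13,14}
after full input: {13,14}  (accept=11 not in)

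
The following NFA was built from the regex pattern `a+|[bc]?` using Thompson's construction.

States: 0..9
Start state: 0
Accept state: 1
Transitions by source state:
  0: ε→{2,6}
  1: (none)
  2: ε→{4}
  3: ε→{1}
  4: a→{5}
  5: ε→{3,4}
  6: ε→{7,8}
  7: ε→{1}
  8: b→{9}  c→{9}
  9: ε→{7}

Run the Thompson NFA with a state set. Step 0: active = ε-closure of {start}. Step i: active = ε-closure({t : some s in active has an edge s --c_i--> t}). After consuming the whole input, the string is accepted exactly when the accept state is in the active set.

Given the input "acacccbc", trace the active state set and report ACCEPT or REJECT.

start: ε-closure({0}) = {0,1,2,4,6,7,8}
'a' @ 1: {1,3,4,5}  (accept∈set)
'c' @ 2: {}  — no active states
rest 'acccbc' ignored (set empty)
final: {}; accept 1 not in set

Answer: REJECT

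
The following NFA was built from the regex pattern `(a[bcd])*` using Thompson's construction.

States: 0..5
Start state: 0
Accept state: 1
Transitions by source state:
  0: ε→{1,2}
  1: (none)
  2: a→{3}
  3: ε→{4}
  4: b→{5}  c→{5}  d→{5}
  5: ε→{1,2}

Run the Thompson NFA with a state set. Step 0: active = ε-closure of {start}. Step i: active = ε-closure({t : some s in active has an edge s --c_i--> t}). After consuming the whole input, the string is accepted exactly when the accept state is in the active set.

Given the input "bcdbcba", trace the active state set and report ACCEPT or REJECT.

initial (ε-close {0}): {0,1,2}
'b' @ 1: {}  — state set empty
rest 'cdbcba' ignored (set empty)
after full input: {}  (accept=1 not in)

Answer: REJECT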